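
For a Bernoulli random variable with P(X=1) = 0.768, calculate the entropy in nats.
0.5417 nats

The binary entropy function is:
H(p) = -p log(p) - (1-p) log(1-p)

H(0.768) = -0.768 × log_e(0.768) - 0.232 × log_e(0.232)
H(0.768) = 0.5417 nats

Note: Binary entropy is maximized at p=0.5 (H=1 bit) and minimized at p=0 or p=1 (H=0).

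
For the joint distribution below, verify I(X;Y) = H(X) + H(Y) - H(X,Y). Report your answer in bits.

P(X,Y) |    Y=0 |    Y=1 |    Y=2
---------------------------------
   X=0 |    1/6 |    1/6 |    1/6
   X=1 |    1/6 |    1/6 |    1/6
I(X;Y) = 0.0000 bits

Mutual information has multiple equivalent forms:
- I(X;Y) = H(X) - H(X|Y)
- I(X;Y) = H(Y) - H(Y|X)
- I(X;Y) = H(X) + H(Y) - H(X,Y)

Computing all quantities:
H(X) = 1.0000, H(Y) = 1.5850, H(X,Y) = 2.5850
H(X|Y) = 1.0000, H(Y|X) = 1.5850

Verification:
H(X) - H(X|Y) = 1.0000 - 1.0000 = 0.0000
H(Y) - H(Y|X) = 1.5850 - 1.5850 = 0.0000
H(X) + H(Y) - H(X,Y) = 1.0000 + 1.5850 - 2.5850 = 0.0000

All forms give I(X;Y) = 0.0000 bits. ✓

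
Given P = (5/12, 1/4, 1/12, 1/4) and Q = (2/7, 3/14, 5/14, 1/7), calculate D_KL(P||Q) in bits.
0.3093 bits

KL divergence: D_KL(P||Q) = Σ p(x) log(p(x)/q(x))

Computing term by term:
  x=0: 5/12 × log_2[(5/12)/(2/7)] = 5/12 × 0.5443 = 0.2268
  x=1: 1/4 × log_2[(1/4)/(3/14)] = 1/4 × 0.2224 = 0.0556
  x=2: 1/12 × log_2[(1/12)/(5/14)] = 1/12 × -2.0995 = -0.1750
  x=3: 1/4 × log_2[(1/4)/(1/7)] = 1/4 × 0.8074 = 0.2018

D_KL(P||Q) = 0.3093 bits

Note: KL divergence is always non-negative and equals 0 iff P = Q.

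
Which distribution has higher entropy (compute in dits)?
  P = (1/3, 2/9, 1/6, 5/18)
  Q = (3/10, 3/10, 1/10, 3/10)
P

Computing entropies in dits:
H(P) = 0.5884
H(Q) = 0.5706

Distribution P has higher entropy.

Intuition: The distribution closer to uniform (more spread out) has higher entropy.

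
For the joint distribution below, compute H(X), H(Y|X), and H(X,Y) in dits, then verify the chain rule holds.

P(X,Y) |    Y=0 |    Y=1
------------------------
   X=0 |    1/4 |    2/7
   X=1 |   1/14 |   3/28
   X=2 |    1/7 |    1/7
H(X,Y) = 0.7332, H(X) = 0.4343, H(Y|X) = 0.2990 (all in dits)

Chain rule: H(X,Y) = H(X) + H(Y|X)

Left side — joint entropy directly:
H(X,Y) = -Σ p(x,y) log p(x,y) = 0.7332 dits

Right side — compute H(Y|X) from the conditional distributions:
P(X) = (15/28, 5/28, 2/7), so H(X) = 0.4343 dits
H(Y|X) = Σ_x P(X=x) · H(Y|X=x):
  P(Y|X=0) = (7/15, 8/15), H(Y|X=0) = 0.3001, weight P(X=0) = 15/28
  P(Y|X=1) = (2/5, 3/5), H(Y|X=1) = 0.2923, weight P(X=1) = 5/28
  P(Y|X=2) = (1/2, 1/2), H(Y|X=2) = 0.3010, weight P(X=2) = 2/7
H(Y|X) = 0.2990 dits

H(X) + H(Y|X) = 0.4343 + 0.2990 = 0.7332 dits

Both sides equal 0.7332 dits. ✓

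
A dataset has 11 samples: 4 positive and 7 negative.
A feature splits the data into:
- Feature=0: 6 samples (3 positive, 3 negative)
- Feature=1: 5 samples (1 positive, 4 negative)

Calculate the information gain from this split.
0.0721 bits

Information Gain = H(Y) - H(Y|Feature)

Before split:
P(positive) = 4/11 = 0.3636
H(Y) = 0.9457 bits

After split:
Feature=0: H = 1.0000 bits (weight = 6/11)
Feature=1: H = 0.7219 bits (weight = 5/11)
H(Y|Feature) = (6/11)×1.0000 + (5/11)×0.7219 = 0.8736 bits

Information Gain = 0.9457 - 0.8736 = 0.0721 bits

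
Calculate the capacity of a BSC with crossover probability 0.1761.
0.3285 bits

For a binary symmetric channel (BSC) with error probability p:
Capacity C = 1 - H(p) bits per symbol

where H(p) = -p log₂(p) - (1-p) log₂(1-p) is the binary entropy function.

H(0.1761) = 0.6715 bits
C = 1 - 0.6715 = 0.3285 bits per symbol

This means we can reliably transmit up to 0.3285 bits of information per channel use.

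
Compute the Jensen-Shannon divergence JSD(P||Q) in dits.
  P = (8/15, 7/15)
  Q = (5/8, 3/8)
0.0019 dits

Jensen-Shannon divergence is:
JSD(P||Q) = 0.5 × D_KL(P||M) + 0.5 × D_KL(Q||M)
where M = 0.5 × (P + Q) is the mixture distribution.

M = 0.5 × (8/15, 7/15) + 0.5 × (5/8, 3/8) = (0.579167, 0.420833)

D_KL(P||M) = 0.0019 dits
D_KL(Q||M) = 0.0019 dits

JSD(P||Q) = 0.5 × 0.0019 + 0.5 × 0.0019 = 0.0019 dits

Unlike KL divergence, JSD is symmetric and bounded: 0 ≤ JSD ≤ log(2).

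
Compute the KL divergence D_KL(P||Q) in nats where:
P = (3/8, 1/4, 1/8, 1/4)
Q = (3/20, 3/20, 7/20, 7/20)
0.2585 nats

KL divergence: D_KL(P||Q) = Σ p(x) log(p(x)/q(x))

Computing term by term:
  x=0: 3/8 × log_e[(3/8)/(3/20)] = 3/8 × 0.9163 = 0.3436
  x=1: 1/4 × log_e[(1/4)/(3/20)] = 1/4 × 0.5108 = 0.1277
  x=2: 1/8 × log_e[(1/8)/(7/20)] = 1/8 × -1.0296 = -0.1287
  x=3: 1/4 × log_e[(1/4)/(7/20)] = 1/4 × -0.3365 = -0.0841

D_KL(P||Q) = 0.2585 nats

Note: KL divergence is always non-negative and equals 0 iff P = Q.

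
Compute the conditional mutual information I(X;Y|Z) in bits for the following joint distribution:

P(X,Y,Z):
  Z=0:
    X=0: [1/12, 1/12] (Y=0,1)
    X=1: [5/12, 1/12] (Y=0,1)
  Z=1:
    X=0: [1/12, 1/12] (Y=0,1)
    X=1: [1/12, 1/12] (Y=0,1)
0.0492 bits

Conditional mutual information: I(X;Y|Z) = H(X|Z) + H(Y|Z) - H(X,Y|Z)

H(Z) = 0.9183
H(X,Z) = 1.7925 → H(X|Z) = 0.8742
H(Y,Z) = 1.7925 → H(Y|Z) = 0.8742
H(X,Y,Z) = 2.6175 → H(X,Y|Z) = 1.6992

I(X;Y|Z) = 0.8742 + 0.8742 - 1.6992 = 0.0492 bits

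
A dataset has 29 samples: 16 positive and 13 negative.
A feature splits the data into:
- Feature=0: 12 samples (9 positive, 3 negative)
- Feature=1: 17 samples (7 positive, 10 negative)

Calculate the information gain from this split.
0.0836 bits

Information Gain = H(Y) - H(Y|Feature)

Before split:
P(positive) = 16/29 = 0.5517
H(Y) = 0.9923 bits

After split:
Feature=0: H = 0.8113 bits (weight = 12/29)
Feature=1: H = 0.9774 bits (weight = 17/29)
H(Y|Feature) = (12/29)×0.8113 + (17/29)×0.9774 = 0.9087 bits

Information Gain = 0.9923 - 0.9087 = 0.0836 bits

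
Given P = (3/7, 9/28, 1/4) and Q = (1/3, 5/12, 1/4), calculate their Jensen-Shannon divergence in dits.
0.0026 dits

Jensen-Shannon divergence is:
JSD(P||Q) = 0.5 × D_KL(P||M) + 0.5 × D_KL(Q||M)
where M = 0.5 × (P + Q) is the mixture distribution.

M = 0.5 × (3/7, 9/28, 1/4) + 0.5 × (1/3, 5/12, 1/4) = (8/21, 0.369048, 1/4)

D_KL(P||M) = 0.0026 dits
D_KL(Q||M) = 0.0026 dits

JSD(P||Q) = 0.5 × 0.0026 + 0.5 × 0.0026 = 0.0026 dits

Unlike KL divergence, JSD is symmetric and bounded: 0 ≤ JSD ≤ log(2).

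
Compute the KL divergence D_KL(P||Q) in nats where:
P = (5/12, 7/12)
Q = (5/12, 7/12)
0.0000 nats

KL divergence: D_KL(P||Q) = Σ p(x) log(p(x)/q(x))

Computing term by term:
  x=0: 5/12 × log_e[(5/12)/(5/12)] = 5/12 × 0.0000 = 0.0000
  x=1: 7/12 × log_e[(7/12)/(7/12)] = 7/12 × 0.0000 = 0.0000

D_KL(P||Q) = 0.0000 nats

Note: KL divergence is always non-negative and equals 0 iff P = Q.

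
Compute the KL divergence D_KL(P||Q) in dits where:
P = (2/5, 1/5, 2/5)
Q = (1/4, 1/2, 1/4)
0.0837 dits

KL divergence: D_KL(P||Q) = Σ p(x) log(p(x)/q(x))

Computing term by term:
  x=0: 2/5 × log_10[(2/5)/(1/4)] = 2/5 × 0.2041 = 0.0816
  x=1: 1/5 × log_10[(1/5)/(1/2)] = 1/5 × -0.3979 = -0.0796
  x=2: 2/5 × log_10[(2/5)/(1/4)] = 2/5 × 0.2041 = 0.0816

D_KL(P||Q) = 0.0837 dits

Note: KL divergence is always non-negative and equals 0 iff P = Q.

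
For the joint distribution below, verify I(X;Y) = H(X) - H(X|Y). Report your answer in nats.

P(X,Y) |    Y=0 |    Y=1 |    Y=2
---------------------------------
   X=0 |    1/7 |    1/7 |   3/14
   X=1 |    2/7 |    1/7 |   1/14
I(X;Y) = 0.0616 nats

Mutual information has multiple equivalent forms:
- I(X;Y) = H(X) - H(X|Y)
- I(X;Y) = H(Y) - H(Y|X)
- I(X;Y) = H(X) + H(Y) - H(X,Y)

Computing all quantities:
H(X) = 0.6931, H(Y) = 1.0790, H(X,Y) = 1.7105
H(X|Y) = 0.6315, H(Y|X) = 1.0173

Verification:
H(X) - H(X|Y) = 0.6931 - 0.6315 = 0.0616
H(Y) - H(Y|X) = 1.0790 - 1.0173 = 0.0616
H(X) + H(Y) - H(X,Y) = 0.6931 + 1.0790 - 1.7105 = 0.0616

All forms give I(X;Y) = 0.0616 nats. ✓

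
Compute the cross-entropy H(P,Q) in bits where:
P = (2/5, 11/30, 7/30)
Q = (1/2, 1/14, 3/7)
2.0813 bits

Cross-entropy: H(P,Q) = -Σ p(x) log q(x)

Alternatively: H(P,Q) = H(P) + D_KL(P||Q)
H(P) = 1.5494 bits
D_KL(P||Q) = 0.5319 bits

H(P,Q) = 1.5494 + 0.5319 = 2.0813 bits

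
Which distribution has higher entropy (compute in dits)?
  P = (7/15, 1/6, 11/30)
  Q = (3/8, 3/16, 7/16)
Q

Computing entropies in dits:
H(P) = 0.4439
H(Q) = 0.4531

Distribution Q has higher entropy.

Intuition: The distribution closer to uniform (more spread out) has higher entropy.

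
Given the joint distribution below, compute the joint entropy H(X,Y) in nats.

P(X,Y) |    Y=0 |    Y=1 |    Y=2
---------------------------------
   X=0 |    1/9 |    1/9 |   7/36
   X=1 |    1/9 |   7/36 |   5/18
1.7251 nats

Joint entropy is H(X,Y) = -Σ_{x,y} p(x,y) log p(x,y).

Summing over all non-zero entries:
H(X,Y) = -[1/9·log_e(1/9) + 1/9·log_e(1/9) + 7/36·log_e(7/36) + 1/9·log_e(1/9) + 7/36·log_e(7/36) + 5/18·log_e(5/18)]
H(X,Y) = 1.7251 nats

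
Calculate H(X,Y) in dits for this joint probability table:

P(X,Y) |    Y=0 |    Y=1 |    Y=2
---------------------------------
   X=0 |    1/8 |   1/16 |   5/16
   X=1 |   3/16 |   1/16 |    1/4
0.7081 dits

Joint entropy is H(X,Y) = -Σ_{x,y} p(x,y) log p(x,y).

Summing over all non-zero entries:
H(X,Y) = -[1/8·log_10(1/8) + 1/16·log_10(1/16) + 5/16·log_10(5/16) + 3/16·log_10(3/16) + 1/16·log_10(1/16) + 1/4·log_10(1/4)]
H(X,Y) = 0.7081 dits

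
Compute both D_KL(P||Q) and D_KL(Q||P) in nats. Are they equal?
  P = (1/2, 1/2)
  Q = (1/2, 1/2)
D_KL(P||Q) = 0.0000, D_KL(Q||P) = 0.0000

KL divergence is not symmetric: D_KL(P||Q) ≠ D_KL(Q||P) in general.

D_KL(P||Q) = 0.0000 nats
D_KL(Q||P) = 0.0000 nats

In this case they happen to be equal (to 4 decimal places).

This asymmetry is why KL divergence is not a true distance metric.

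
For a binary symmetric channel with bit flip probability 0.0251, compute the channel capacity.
0.8308 bits

For a binary symmetric channel (BSC) with error probability p:
Capacity C = 1 - H(p) bits per symbol

where H(p) = -p log₂(p) - (1-p) log₂(1-p) is the binary entropy function.

H(0.0251) = 0.1692 bits
C = 1 - 0.1692 = 0.8308 bits per symbol

This means we can reliably transmit up to 0.8308 bits of information per channel use.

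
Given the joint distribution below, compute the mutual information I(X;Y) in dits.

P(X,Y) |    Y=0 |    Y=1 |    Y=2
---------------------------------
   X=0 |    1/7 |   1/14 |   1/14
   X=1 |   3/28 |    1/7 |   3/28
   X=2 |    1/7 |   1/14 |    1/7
0.0118 dits

Mutual information: I(X;Y) = H(X) + H(Y) - H(X,Y)

Marginals:
P(X) = (2/7, 5/14, 5/14), H(X) = 0.4748 dits
P(Y) = (11/28, 2/7, 9/28), H(Y) = 0.4733 dits

Joint entropy: H(X,Y) = 0.9364 dits

I(X;Y) = 0.4748 + 0.4733 - 0.9364 = 0.0118 dits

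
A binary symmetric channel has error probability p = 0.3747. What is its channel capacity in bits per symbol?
0.0458 bits

For a binary symmetric channel (BSC) with error probability p:
Capacity C = 1 - H(p) bits per symbol

where H(p) = -p log₂(p) - (1-p) log₂(1-p) is the binary entropy function.

H(0.3747) = 0.9542 bits
C = 1 - 0.9542 = 0.0458 bits per symbol

This means we can reliably transmit up to 0.0458 bits of information per channel use.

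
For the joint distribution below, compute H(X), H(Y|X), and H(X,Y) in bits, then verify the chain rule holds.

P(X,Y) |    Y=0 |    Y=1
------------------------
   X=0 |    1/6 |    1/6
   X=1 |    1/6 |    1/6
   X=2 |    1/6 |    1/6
H(X,Y) = 2.5850, H(X) = 1.5850, H(Y|X) = 1.0000 (all in bits)

Chain rule: H(X,Y) = H(X) + H(Y|X)

Left side — joint entropy directly:
H(X,Y) = -Σ p(x,y) log p(x,y) = 2.5850 bits

Right side — compute H(Y|X) from the conditional distributions:
P(X) = (1/3, 1/3, 1/3), so H(X) = 1.5850 bits
H(Y|X) = Σ_x P(X=x) · H(Y|X=x):
  P(Y|X=0) = (1/2, 1/2), H(Y|X=0) = 1.0000, weight P(X=0) = 1/3
  P(Y|X=1) = (1/2, 1/2), H(Y|X=1) = 1.0000, weight P(X=1) = 1/3
  P(Y|X=2) = (1/2, 1/2), H(Y|X=2) = 1.0000, weight P(X=2) = 1/3
H(Y|X) = 1.0000 bits

H(X) + H(Y|X) = 1.5850 + 1.0000 = 2.5850 bits

Both sides equal 2.5850 bits. ✓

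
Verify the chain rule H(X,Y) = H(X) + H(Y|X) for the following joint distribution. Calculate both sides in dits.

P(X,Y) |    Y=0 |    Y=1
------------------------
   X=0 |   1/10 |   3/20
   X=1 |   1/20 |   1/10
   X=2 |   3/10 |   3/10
H(X,Y) = 0.7024, H(X) = 0.4072, H(Y|X) = 0.2952 (all in dits)

Chain rule: H(X,Y) = H(X) + H(Y|X)

Left side — joint entropy directly:
H(X,Y) = -Σ p(x,y) log p(x,y) = 0.7024 dits

Right side — compute H(Y|X) from the conditional distributions:
P(X) = (1/4, 3/20, 3/5), so H(X) = 0.4072 dits
H(Y|X) = Σ_x P(X=x) · H(Y|X=x):
  P(Y|X=0) = (2/5, 3/5), H(Y|X=0) = 0.2923, weight P(X=0) = 1/4
  P(Y|X=1) = (1/3, 2/3), H(Y|X=1) = 0.2764, weight P(X=1) = 3/20
  P(Y|X=2) = (1/2, 1/2), H(Y|X=2) = 0.3010, weight P(X=2) = 3/5
H(Y|X) = 0.2952 dits

H(X) + H(Y|X) = 0.4072 + 0.2952 = 0.7024 dits

Both sides equal 0.7024 dits. ✓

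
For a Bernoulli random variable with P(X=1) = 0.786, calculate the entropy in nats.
0.5192 nats

The binary entropy function is:
H(p) = -p log(p) - (1-p) log(1-p)

H(0.786) = -0.786 × log_e(0.786) - 0.214 × log_e(0.214)
H(0.786) = 0.5192 nats

Note: Binary entropy is maximized at p=0.5 (H=1 bit) and minimized at p=0 or p=1 (H=0).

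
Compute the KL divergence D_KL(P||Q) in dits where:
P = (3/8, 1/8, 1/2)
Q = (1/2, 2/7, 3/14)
0.0923 dits

KL divergence: D_KL(P||Q) = Σ p(x) log(p(x)/q(x))

Computing term by term:
  x=0: 3/8 × log_10[(3/8)/(1/2)] = 3/8 × -0.1249 = -0.0469
  x=1: 1/8 × log_10[(1/8)/(2/7)] = 1/8 × -0.3590 = -0.0449
  x=2: 1/2 × log_10[(1/2)/(3/14)] = 1/2 × 0.3680 = 0.1840

D_KL(P||Q) = 0.0923 dits

Note: KL divergence is always non-negative and equals 0 iff P = Q.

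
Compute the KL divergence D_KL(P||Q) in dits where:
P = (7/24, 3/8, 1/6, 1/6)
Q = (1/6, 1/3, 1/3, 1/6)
0.0399 dits

KL divergence: D_KL(P||Q) = Σ p(x) log(p(x)/q(x))

Computing term by term:
  x=0: 7/24 × log_10[(7/24)/(1/6)] = 7/24 × 0.2430 = 0.0709
  x=1: 3/8 × log_10[(3/8)/(1/3)] = 3/8 × 0.0512 = 0.0192
  x=2: 1/6 × log_10[(1/6)/(1/3)] = 1/6 × -0.3010 = -0.0502
  x=3: 1/6 × log_10[(1/6)/(1/6)] = 1/6 × 0.0000 = 0.0000

D_KL(P||Q) = 0.0399 dits

Note: KL divergence is always non-negative and equals 0 iff P = Q.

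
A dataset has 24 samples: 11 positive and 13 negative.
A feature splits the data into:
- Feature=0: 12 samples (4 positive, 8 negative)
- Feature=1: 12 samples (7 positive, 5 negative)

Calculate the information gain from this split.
0.0459 bits

Information Gain = H(Y) - H(Y|Feature)

Before split:
P(positive) = 11/24 = 0.4583
H(Y) = 0.9950 bits

After split:
Feature=0: H = 0.9183 bits (weight = 12/24)
Feature=1: H = 0.9799 bits (weight = 12/24)
H(Y|Feature) = (12/24)×0.9183 + (12/24)×0.9799 = 0.9491 bits

Information Gain = 0.9950 - 0.9491 = 0.0459 bits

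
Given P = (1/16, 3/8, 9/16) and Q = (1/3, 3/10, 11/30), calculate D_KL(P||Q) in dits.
0.0954 dits

KL divergence: D_KL(P||Q) = Σ p(x) log(p(x)/q(x))

Computing term by term:
  x=0: 1/16 × log_10[(1/16)/(1/3)] = 1/16 × -0.7270 = -0.0454
  x=1: 3/8 × log_10[(3/8)/(3/10)] = 3/8 × 0.0969 = 0.0363
  x=2: 9/16 × log_10[(9/16)/(11/30)] = 9/16 × 0.1859 = 0.1045

D_KL(P||Q) = 0.0954 dits

Note: KL divergence is always non-negative and equals 0 iff P = Q.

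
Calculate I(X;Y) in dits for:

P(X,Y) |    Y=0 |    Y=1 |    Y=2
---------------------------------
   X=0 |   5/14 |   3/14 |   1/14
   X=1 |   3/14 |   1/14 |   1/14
0.0061 dits

Mutual information: I(X;Y) = H(X) + H(Y) - H(X,Y)

Marginals:
P(X) = (9/14, 5/14), H(X) = 0.2831 dits
P(Y) = (4/7, 2/7, 1/7), H(Y) = 0.4151 dits

Joint entropy: H(X,Y) = 0.6920 dits

I(X;Y) = 0.2831 + 0.4151 - 0.6920 = 0.0061 dits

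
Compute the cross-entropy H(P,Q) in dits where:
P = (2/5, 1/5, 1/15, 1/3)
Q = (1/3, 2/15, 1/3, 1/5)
0.6307 dits

Cross-entropy: H(P,Q) = -Σ p(x) log q(x)

Alternatively: H(P,Q) = H(P) + D_KL(P||Q)
H(P) = 0.5364 dits
D_KL(P||Q) = 0.0942 dits

H(P,Q) = 0.5364 + 0.0942 = 0.6307 dits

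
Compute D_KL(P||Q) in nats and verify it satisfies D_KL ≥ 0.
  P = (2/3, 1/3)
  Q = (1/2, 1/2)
0.0566 nats

KL divergence satisfies the Gibbs inequality: D_KL(P||Q) ≥ 0 for all distributions P, Q.

D_KL(P||Q) = Σ p(x) log(p(x)/q(x))
Term by term:
  x=0: 2/3 × log_e[(2/3)/(1/2)] = 0.1918
  x=1: 1/3 × log_e[(1/3)/(1/2)] = -0.1352
D_KL(P||Q) = 0.0566 nats

D_KL(P||Q) = 0.0566 ≥ 0 ✓

This non-negativity is a fundamental property: relative entropy cannot be negative because it measures how different Q is from P.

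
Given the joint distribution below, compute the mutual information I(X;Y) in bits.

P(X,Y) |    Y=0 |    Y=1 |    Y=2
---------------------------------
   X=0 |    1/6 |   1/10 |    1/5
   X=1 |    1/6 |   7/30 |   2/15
0.0460 bits

Mutual information: I(X;Y) = H(X) + H(Y) - H(X,Y)

Marginals:
P(X) = (7/15, 8/15), H(X) = 0.9968 bits
P(Y) = (1/3, 1/3, 1/3), H(Y) = 1.5850 bits

Joint entropy: H(X,Y) = 2.5357 bits

I(X;Y) = 0.9968 + 1.5850 - 2.5357 = 0.0460 bits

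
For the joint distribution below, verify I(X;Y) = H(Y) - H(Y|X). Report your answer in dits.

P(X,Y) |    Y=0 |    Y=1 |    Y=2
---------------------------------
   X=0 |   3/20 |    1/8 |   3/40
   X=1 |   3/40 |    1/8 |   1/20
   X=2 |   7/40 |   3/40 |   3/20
I(X;Y) = 0.0177 dits

Mutual information has multiple equivalent forms:
- I(X;Y) = H(X) - H(X|Y)
- I(X;Y) = H(Y) - H(Y|X)
- I(X;Y) = H(X) + H(Y) - H(X,Y)

Computing all quantities:
H(X) = 0.4693, H(Y) = 0.4720, H(X,Y) = 0.9236
H(X|Y) = 0.4516, H(Y|X) = 0.4543

Verification:
H(X) - H(X|Y) = 0.4693 - 0.4516 = 0.0177
H(Y) - H(Y|X) = 0.4720 - 0.4543 = 0.0177
H(X) + H(Y) - H(X,Y) = 0.4693 + 0.4720 - 0.9236 = 0.0177

All forms give I(X;Y) = 0.0177 dits. ✓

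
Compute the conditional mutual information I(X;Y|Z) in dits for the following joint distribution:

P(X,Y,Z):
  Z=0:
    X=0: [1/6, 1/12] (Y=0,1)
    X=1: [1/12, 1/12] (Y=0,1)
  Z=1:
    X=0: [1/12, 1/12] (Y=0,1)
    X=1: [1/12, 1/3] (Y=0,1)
0.0133 dits

Conditional mutual information: I(X;Y|Z) = H(X|Z) + H(Y|Z) - H(X,Y|Z)

H(Z) = 0.2950
H(X,Z) = 0.5683 → H(X|Z) = 0.2734
H(Y,Z) = 0.5683 → H(Y|Z) = 0.2734
H(X,Y,Z) = 0.8283 → H(X,Y|Z) = 0.5334

I(X;Y|Z) = 0.2734 + 0.2734 - 0.5334 = 0.0133 dits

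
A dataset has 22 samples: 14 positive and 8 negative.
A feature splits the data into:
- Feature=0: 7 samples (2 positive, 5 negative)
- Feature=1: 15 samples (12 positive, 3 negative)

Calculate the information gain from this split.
0.1788 bits

Information Gain = H(Y) - H(Y|Feature)

Before split:
P(positive) = 14/22 = 0.6364
H(Y) = 0.9457 bits

After split:
Feature=0: H = 0.8631 bits (weight = 7/22)
Feature=1: H = 0.7219 bits (weight = 15/22)
H(Y|Feature) = (7/22)×0.8631 + (15/22)×0.7219 = 0.7669 bits

Information Gain = 0.9457 - 0.7669 = 0.1788 bits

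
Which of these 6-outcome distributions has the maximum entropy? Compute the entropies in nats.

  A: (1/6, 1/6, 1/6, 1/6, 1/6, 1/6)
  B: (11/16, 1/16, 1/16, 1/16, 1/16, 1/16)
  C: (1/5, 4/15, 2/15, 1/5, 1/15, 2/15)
A

For a discrete distribution over n outcomes, entropy is maximized by the uniform distribution.

Computing entropies:
H(A) = 1.7918 nats
H(B) = 1.1240 nats
H(C) = 1.7141 nats

The uniform distribution (where all probabilities equal 1/6) achieves the maximum entropy of log_e(6) = 1.7918 nats.

Distribution A has the highest entropy.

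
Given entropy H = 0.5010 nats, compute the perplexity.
1.6504

Perplexity is e^H (or exp(H) for natural log).

H = 0.5010 nats
Perplexity = e^0.5010 = 1.6504

Interpretation: The model's uncertainty is equivalent to choosing uniformly among 1.7 options.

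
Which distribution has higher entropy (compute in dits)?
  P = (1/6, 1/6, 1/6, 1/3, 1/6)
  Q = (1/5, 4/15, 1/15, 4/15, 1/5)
P

Computing entropies in dits:
H(P) = 0.6778
H(Q) = 0.6641

Distribution P has higher entropy.

Intuition: The distribution closer to uniform (more spread out) has higher entropy.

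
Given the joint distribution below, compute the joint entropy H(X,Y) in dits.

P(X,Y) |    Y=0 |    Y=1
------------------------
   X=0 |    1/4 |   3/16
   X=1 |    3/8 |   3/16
0.5829 dits

Joint entropy is H(X,Y) = -Σ_{x,y} p(x,y) log p(x,y).

Summing over all non-zero entries:
H(X,Y) = -[1/4·log_10(1/4) + 3/16·log_10(3/16) + 3/8·log_10(3/8) + 3/16·log_10(3/16)]
H(X,Y) = 0.5829 dits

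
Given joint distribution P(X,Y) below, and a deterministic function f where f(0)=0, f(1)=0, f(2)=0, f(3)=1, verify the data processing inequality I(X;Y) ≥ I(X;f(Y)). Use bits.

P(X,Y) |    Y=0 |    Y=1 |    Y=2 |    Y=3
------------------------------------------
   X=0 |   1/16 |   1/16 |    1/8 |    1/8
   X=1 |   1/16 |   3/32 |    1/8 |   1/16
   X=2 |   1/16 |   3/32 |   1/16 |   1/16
I(X;Y) = 0.0368, I(X;f(Y)) = 0.0168, inequality holds: 0.0368 ≥ 0.0168

Data Processing Inequality: For any Markov chain X → Y → Z, we have I(X;Y) ≥ I(X;Z).

Here Z = f(Y) is a deterministic function of Y, forming X → Y → Z.

Original I(X;Y) = 0.0368 bits

After applying f:
P(X,Z) where Z=f(Y):
- P(X,Z=0) = P(X,Y=0) + P(X,Y=1) + P(X,Y=2)
- P(X,Z=1) = P(X,Y=3)

I(X;Z) = I(X;f(Y)) = 0.0168 bits

Verification: 0.0368 ≥ 0.0168 ✓

Information cannot be created by processing; the function f can only lose information about X.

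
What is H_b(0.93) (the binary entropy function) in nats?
0.2536 nats

The binary entropy function is:
H(p) = -p log(p) - (1-p) log(1-p)

H(0.93) = -0.93 × log_e(0.93) - 0.07 × log_e(0.07)
H(0.93) = 0.2536 nats

Note: Binary entropy is maximized at p=0.5 (H=1 bit) and minimized at p=0 or p=1 (H=0).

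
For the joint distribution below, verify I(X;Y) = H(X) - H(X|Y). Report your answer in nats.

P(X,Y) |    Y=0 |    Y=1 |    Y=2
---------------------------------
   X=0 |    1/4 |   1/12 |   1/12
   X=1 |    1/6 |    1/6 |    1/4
I(X;Y) = 0.0522 nats

Mutual information has multiple equivalent forms:
- I(X;Y) = H(X) - H(X|Y)
- I(X;Y) = H(Y) - H(Y|X)
- I(X;Y) = H(X) + H(Y) - H(X,Y)

Computing all quantities:
H(X) = 0.6792, H(Y) = 1.0776, H(X,Y) = 1.7046
H(X|Y) = 0.6270, H(Y|X) = 1.0254

Verification:
H(X) - H(X|Y) = 0.6792 - 0.6270 = 0.0522
H(Y) - H(Y|X) = 1.0776 - 1.0254 = 0.0522
H(X) + H(Y) - H(X,Y) = 0.6792 + 1.0776 - 1.7046 = 0.0522

All forms give I(X;Y) = 0.0522 nats. ✓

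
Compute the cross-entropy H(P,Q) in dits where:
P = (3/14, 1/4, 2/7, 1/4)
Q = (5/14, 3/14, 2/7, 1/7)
0.6298 dits

Cross-entropy: H(P,Q) = -Σ p(x) log q(x)

Alternatively: H(P,Q) = H(P) + D_KL(P||Q)
H(P) = 0.5998 dits
D_KL(P||Q) = 0.0300 dits

H(P,Q) = 0.5998 + 0.0300 = 0.6298 dits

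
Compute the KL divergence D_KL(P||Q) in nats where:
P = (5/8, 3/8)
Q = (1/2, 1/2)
0.0316 nats

KL divergence: D_KL(P||Q) = Σ p(x) log(p(x)/q(x))

Computing term by term:
  x=0: 5/8 × log_e[(5/8)/(1/2)] = 5/8 × 0.2231 = 0.1395
  x=1: 3/8 × log_e[(3/8)/(1/2)] = 3/8 × -0.2877 = -0.1079

D_KL(P||Q) = 0.0316 nats

Note: KL divergence is always non-negative and equals 0 iff P = Q.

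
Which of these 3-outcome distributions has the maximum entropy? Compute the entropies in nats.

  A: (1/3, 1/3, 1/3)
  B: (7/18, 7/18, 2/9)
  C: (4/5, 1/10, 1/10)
A

For a discrete distribution over n outcomes, entropy is maximized by the uniform distribution.

Computing entropies:
H(A) = 1.0986 nats
H(B) = 1.0688 nats
H(C) = 0.6390 nats

The uniform distribution (where all probabilities equal 1/3) achieves the maximum entropy of log_e(3) = 1.0986 nats.

Distribution A has the highest entropy.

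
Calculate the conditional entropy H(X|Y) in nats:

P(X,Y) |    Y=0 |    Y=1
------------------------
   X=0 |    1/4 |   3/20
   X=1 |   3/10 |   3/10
0.6654 nats

Using the chain rule: H(X|Y) = H(X,Y) - H(Y)

First, compute H(X,Y) = 1.3535 nats

Marginal P(Y) = (11/20, 9/20)
H(Y) = 0.6881 nats

H(X|Y) = H(X,Y) - H(Y) = 1.3535 - 0.6881 = 0.6654 nats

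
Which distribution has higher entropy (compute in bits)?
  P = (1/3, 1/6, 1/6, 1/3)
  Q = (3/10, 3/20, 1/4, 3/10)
Q

Computing entropies in bits:
H(P) = 1.9183
H(Q) = 1.9527

Distribution Q has higher entropy.

Intuition: The distribution closer to uniform (more spread out) has higher entropy.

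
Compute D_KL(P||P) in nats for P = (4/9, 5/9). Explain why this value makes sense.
0.0000 nats

KL divergence satisfies the Gibbs inequality: D_KL(P||Q) ≥ 0 for all distributions P, Q.

D_KL(P||Q) = Σ p(x) log(p(x)/q(x))
Each term is p(x) × log_e(p(x)/p(x)) = p(x) × log_e(1) = 0, so the sum is 0.
D_KL(P||Q) = 0.0000 nats

When P = Q, the KL divergence is exactly 0, as there is no 'divergence' between identical distributions.

This non-negativity is a fundamental property: relative entropy cannot be negative because it measures how different Q is from P.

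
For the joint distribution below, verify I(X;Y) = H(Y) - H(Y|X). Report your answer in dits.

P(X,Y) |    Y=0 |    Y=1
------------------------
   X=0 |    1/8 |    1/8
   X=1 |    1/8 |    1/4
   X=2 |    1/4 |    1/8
I(X;Y) = 0.0184 dits

Mutual information has multiple equivalent forms:
- I(X;Y) = H(X) - H(X|Y)
- I(X;Y) = H(Y) - H(Y|X)
- I(X;Y) = H(X) + H(Y) - H(X,Y)

Computing all quantities:
H(X) = 0.4700, H(Y) = 0.3010, H(X,Y) = 0.7526
H(X|Y) = 0.4515, H(Y|X) = 0.2826

Verification:
H(X) - H(X|Y) = 0.4700 - 0.4515 = 0.0184
H(Y) - H(Y|X) = 0.3010 - 0.2826 = 0.0184
H(X) + H(Y) - H(X,Y) = 0.4700 + 0.3010 - 0.7526 = 0.0184

All forms give I(X;Y) = 0.0184 dits. ✓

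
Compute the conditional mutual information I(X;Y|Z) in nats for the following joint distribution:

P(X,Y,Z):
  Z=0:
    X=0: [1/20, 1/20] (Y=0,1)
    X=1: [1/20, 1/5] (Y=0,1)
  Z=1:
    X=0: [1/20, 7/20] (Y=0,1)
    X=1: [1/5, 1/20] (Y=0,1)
0.1723 nats

Conditional mutual information: I(X;Y|Z) = H(X|Z) + H(Y|Z) - H(X,Y|Z)

H(Z) = 0.6474
H(X,Z) = 1.2899 → H(X|Z) = 0.6425
H(Y,Z) = 1.2899 → H(Y|Z) = 0.6425
H(X,Y,Z) = 1.7601 → H(X,Y|Z) = 1.1127

I(X;Y|Z) = 0.6425 + 0.6425 - 1.1127 = 0.1723 nats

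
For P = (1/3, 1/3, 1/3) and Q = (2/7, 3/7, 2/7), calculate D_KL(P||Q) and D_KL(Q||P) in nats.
D_KL(P||Q) = 0.0190, D_KL(Q||P) = 0.0196

KL divergence is not symmetric: D_KL(P||Q) ≠ D_KL(Q||P) in general.

D_KL(P||Q) = 0.0190 nats
D_KL(Q||P) = 0.0196 nats

No, they are not equal!

This asymmetry is why KL divergence is not a true distance metric.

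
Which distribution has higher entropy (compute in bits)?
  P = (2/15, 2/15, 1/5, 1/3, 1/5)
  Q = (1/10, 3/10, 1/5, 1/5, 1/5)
Q

Computing entropies in bits:
H(P) = 2.2323
H(Q) = 2.2464

Distribution Q has higher entropy.

Intuition: The distribution closer to uniform (more spread out) has higher entropy.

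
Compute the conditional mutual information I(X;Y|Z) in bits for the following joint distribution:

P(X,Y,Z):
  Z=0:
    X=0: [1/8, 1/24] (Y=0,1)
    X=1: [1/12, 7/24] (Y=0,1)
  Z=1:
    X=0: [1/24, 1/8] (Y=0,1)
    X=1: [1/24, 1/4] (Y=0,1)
0.1046 bits

Conditional mutual information: I(X;Y|Z) = H(X|Z) + H(Y|Z) - H(X,Y|Z)

H(Z) = 0.9950
H(X,Z) = 1.9108 → H(X|Z) = 0.9158
H(Y,Z) = 1.8292 → H(Y|Z) = 0.8342
H(X,Y,Z) = 2.6403 → H(X,Y|Z) = 1.6454

I(X;Y|Z) = 0.9158 + 0.8342 - 1.6454 = 0.1046 bits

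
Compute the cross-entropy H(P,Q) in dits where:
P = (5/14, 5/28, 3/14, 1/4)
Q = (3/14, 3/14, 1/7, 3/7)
0.6315 dits

Cross-entropy: H(P,Q) = -Σ p(x) log q(x)

Alternatively: H(P,Q) = H(P) + D_KL(P||Q)
H(P) = 0.5872 dits
D_KL(P||Q) = 0.0443 dits

H(P,Q) = 0.5872 + 0.0443 = 0.6315 dits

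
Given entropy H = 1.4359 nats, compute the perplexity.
4.2034

Perplexity is e^H (or exp(H) for natural log).

H = 1.4359 nats
Perplexity = e^1.4359 = 4.2034

Interpretation: The model's uncertainty is equivalent to choosing uniformly among 4.2 options.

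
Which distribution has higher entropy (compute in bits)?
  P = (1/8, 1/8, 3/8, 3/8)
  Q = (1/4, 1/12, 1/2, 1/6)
P

Computing entropies in bits:
H(P) = 1.8113
H(Q) = 1.7296

Distribution P has higher entropy.

Intuition: The distribution closer to uniform (more spread out) has higher entropy.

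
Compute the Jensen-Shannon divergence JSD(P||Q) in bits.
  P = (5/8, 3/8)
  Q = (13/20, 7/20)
0.0005 bits

Jensen-Shannon divergence is:
JSD(P||Q) = 0.5 × D_KL(P||M) + 0.5 × D_KL(Q||M)
where M = 0.5 × (P + Q) is the mixture distribution.

M = 0.5 × (5/8, 3/8) + 0.5 × (13/20, 7/20) = (0.6375, 0.3625)

D_KL(P||M) = 0.0005 bits
D_KL(Q||M) = 0.0005 bits

JSD(P||Q) = 0.5 × 0.0005 + 0.5 × 0.0005 = 0.0005 bits

Unlike KL divergence, JSD is symmetric and bounded: 0 ≤ JSD ≤ log(2).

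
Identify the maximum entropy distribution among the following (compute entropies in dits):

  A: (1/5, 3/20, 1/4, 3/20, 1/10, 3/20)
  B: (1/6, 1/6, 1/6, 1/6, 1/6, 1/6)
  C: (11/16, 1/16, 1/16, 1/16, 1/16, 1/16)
B

For a discrete distribution over n outcomes, entropy is maximized by the uniform distribution.

Computing entropies:
H(A) = 0.7611 dits
H(B) = 0.7782 dits
H(C) = 0.4882 dits

The uniform distribution (where all probabilities equal 1/6) achieves the maximum entropy of log_10(6) = 0.7782 dits.

Distribution B has the highest entropy.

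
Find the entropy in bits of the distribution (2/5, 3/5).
0.9710 bits

Shannon entropy is H(X) = -Σ p(x) log p(x).

For P = (2/5, 3/5):
H = -2/5 × log_2(2/5) -3/5 × log_2(3/5)
H = 0.9710 bits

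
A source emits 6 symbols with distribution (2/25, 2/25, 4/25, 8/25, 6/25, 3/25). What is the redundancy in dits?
0.0577 dits

Redundancy measures how far a source is from maximum entropy:
R = H_max - H(X)

Maximum entropy for 6 symbols: H_max = log_10(6) = 0.7782 dits
Actual entropy: H(X) = 0.7204 dits
Redundancy: R = 0.7782 - 0.7204 = 0.0577 dits

This redundancy represents potential for compression: the source could be compressed by 0.0577 dits per symbol.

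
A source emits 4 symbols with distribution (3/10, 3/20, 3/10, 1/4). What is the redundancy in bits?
0.0473 bits

Redundancy measures how far a source is from maximum entropy:
R = H_max - H(X)

Maximum entropy for 4 symbols: H_max = log_2(4) = 2.0000 bits
Actual entropy: H(X) = 1.9527 bits
Redundancy: R = 2.0000 - 1.9527 = 0.0473 bits

This redundancy represents potential for compression: the source could be compressed by 0.0473 bits per symbol.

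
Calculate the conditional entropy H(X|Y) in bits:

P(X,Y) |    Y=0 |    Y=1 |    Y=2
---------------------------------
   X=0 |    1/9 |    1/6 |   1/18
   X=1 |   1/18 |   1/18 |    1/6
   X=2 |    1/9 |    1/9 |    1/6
1.4726 bits

Using the chain rule: H(X|Y) = H(X,Y) - H(Y)

First, compute H(X,Y) = 3.0441 bits

Marginal P(Y) = (5/18, 1/3, 7/18)
H(Y) = 1.5715 bits

H(X|Y) = H(X,Y) - H(Y) = 3.0441 - 1.5715 = 1.4726 bits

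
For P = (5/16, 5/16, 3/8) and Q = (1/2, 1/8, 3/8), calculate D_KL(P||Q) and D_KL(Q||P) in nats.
D_KL(P||Q) = 0.1395, D_KL(Q||P) = 0.1205

KL divergence is not symmetric: D_KL(P||Q) ≠ D_KL(Q||P) in general.

D_KL(P||Q) = 0.1395 nats
D_KL(Q||P) = 0.1205 nats

No, they are not equal!

This asymmetry is why KL divergence is not a true distance metric.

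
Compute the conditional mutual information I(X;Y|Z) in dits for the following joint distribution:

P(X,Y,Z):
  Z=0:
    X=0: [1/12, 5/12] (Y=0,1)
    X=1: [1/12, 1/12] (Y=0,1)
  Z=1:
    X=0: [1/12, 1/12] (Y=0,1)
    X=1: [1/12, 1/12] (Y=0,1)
0.0148 dits

Conditional mutual information: I(X;Y|Z) = H(X|Z) + H(Y|Z) - H(X,Y|Z)

H(Z) = 0.2764
H(X,Z) = 0.5396 → H(X|Z) = 0.2632
H(Y,Z) = 0.5396 → H(Y|Z) = 0.2632
H(X,Y,Z) = 0.7879 → H(X,Y|Z) = 0.5115

I(X;Y|Z) = 0.2632 + 0.2632 - 0.5115 = 0.0148 dits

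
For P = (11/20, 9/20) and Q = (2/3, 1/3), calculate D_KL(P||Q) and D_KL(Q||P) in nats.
D_KL(P||Q) = 0.0292, D_KL(Q||P) = 0.0282

KL divergence is not symmetric: D_KL(P||Q) ≠ D_KL(Q||P) in general.

D_KL(P||Q) = 0.0292 nats
D_KL(Q||P) = 0.0282 nats

No, they are not equal!

This asymmetry is why KL divergence is not a true distance metric.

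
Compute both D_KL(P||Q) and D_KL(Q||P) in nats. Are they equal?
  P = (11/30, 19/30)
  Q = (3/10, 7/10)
D_KL(P||Q) = 0.0102, D_KL(Q||P) = 0.0099

KL divergence is not symmetric: D_KL(P||Q) ≠ D_KL(Q||P) in general.

D_KL(P||Q) = 0.0102 nats
D_KL(Q||P) = 0.0099 nats

No, they are not equal!

This asymmetry is why KL divergence is not a true distance metric.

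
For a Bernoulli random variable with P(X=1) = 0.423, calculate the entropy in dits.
0.2959 dits

The binary entropy function is:
H(p) = -p log(p) - (1-p) log(1-p)

H(0.423) = -0.423 × log_10(0.423) - 0.577 × log_10(0.577)
H(0.423) = 0.2959 dits

Note: Binary entropy is maximized at p=0.5 (H=1 bit) and minimized at p=0 or p=1 (H=0).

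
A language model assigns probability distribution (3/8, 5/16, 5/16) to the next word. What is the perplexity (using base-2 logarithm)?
2.9885

Perplexity is 2^H (or exp(H) for natural log).

First, H = -Σ p log p = 1.5794 bits
Perplexity = 2^1.5794 = 2.9885

Interpretation: The model's uncertainty is equivalent to choosing uniformly among 3.0 options.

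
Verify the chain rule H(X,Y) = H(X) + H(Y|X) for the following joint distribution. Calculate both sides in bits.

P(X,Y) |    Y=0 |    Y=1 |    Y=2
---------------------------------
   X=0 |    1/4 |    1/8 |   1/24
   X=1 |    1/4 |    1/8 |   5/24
H(X,Y) = 2.4125, H(X) = 0.9799, H(Y|X) = 1.4326 (all in bits)

Chain rule: H(X,Y) = H(X) + H(Y|X)

Left side — joint entropy directly:
H(X,Y) = -Σ p(x,y) log p(x,y) = 2.4125 bits

Right side — compute H(Y|X) from the conditional distributions:
P(X) = (5/12, 7/12), so H(X) = 0.9799 bits
H(Y|X) = Σ_x P(X=x) · H(Y|X=x):
  P(Y|X=0) = (3/5, 3/10, 1/10), H(Y|X=0) = 1.2955, weight P(X=0) = 5/12
  P(Y|X=1) = (3/7, 3/14, 5/14), H(Y|X=1) = 1.5306, weight P(X=1) = 7/12
H(Y|X) = 1.4326 bits

H(X) + H(Y|X) = 0.9799 + 1.4326 = 2.4125 bits

Both sides equal 2.4125 bits. ✓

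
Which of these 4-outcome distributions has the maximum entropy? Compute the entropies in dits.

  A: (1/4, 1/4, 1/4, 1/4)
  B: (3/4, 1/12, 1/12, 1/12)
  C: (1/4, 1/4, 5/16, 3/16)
A

For a discrete distribution over n outcomes, entropy is maximized by the uniform distribution.

Computing entropies:
H(A) = 0.6021 dits
H(B) = 0.3635 dits
H(C) = 0.5952 dits

The uniform distribution (where all probabilities equal 1/4) achieves the maximum entropy of log_10(4) = 0.6021 dits.

Distribution A has the highest entropy.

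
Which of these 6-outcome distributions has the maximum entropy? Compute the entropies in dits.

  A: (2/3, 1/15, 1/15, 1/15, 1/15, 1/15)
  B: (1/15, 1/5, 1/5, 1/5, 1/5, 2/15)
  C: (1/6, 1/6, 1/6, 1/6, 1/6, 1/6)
C

For a discrete distribution over n outcomes, entropy is maximized by the uniform distribution.

Computing entropies:
H(A) = 0.5094 dits
H(B) = 0.7543 dits
H(C) = 0.7782 dits

The uniform distribution (where all probabilities equal 1/6) achieves the maximum entropy of log_10(6) = 0.7782 dits.

Distribution C has the highest entropy.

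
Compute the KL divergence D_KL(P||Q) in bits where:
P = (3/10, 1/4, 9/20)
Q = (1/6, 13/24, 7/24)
0.2571 bits

KL divergence: D_KL(P||Q) = Σ p(x) log(p(x)/q(x))

Computing term by term:
  x=0: 3/10 × log_2[(3/10)/(1/6)] = 3/10 × 0.8480 = 0.2544
  x=1: 1/4 × log_2[(1/4)/(13/24)] = 1/4 × -1.1155 = -0.2789
  x=2: 9/20 × log_2[(9/20)/(7/24)] = 9/20 × 0.6256 = 0.2815

D_KL(P||Q) = 0.2571 bits

Note: KL divergence is always non-negative and equals 0 iff P = Q.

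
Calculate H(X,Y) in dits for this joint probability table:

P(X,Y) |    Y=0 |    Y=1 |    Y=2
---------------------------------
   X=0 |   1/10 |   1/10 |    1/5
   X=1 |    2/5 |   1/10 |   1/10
0.6990 dits

Joint entropy is H(X,Y) = -Σ_{x,y} p(x,y) log p(x,y).

Summing over all non-zero entries:
H(X,Y) = -[1/10·log_10(1/10) + 1/10·log_10(1/10) + 1/5·log_10(1/5) + 2/5·log_10(2/5) + 1/10·log_10(1/10) + 1/10·log_10(1/10)]
H(X,Y) = 0.6990 dits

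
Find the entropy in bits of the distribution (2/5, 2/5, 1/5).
1.5219 bits

Shannon entropy is H(X) = -Σ p(x) log p(x).

For P = (2/5, 2/5, 1/5):
H = -2/5 × log_2(2/5) -2/5 × log_2(2/5) -1/5 × log_2(1/5)
H = 1.5219 bits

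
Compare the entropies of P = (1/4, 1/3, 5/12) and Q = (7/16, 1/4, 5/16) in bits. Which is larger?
P

Computing entropies in bits:
H(P) = 1.5546
H(Q) = 1.5462

Distribution P has higher entropy.

Intuition: The distribution closer to uniform (more spread out) has higher entropy.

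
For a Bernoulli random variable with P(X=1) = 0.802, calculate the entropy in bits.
0.7179 bits

The binary entropy function is:
H(p) = -p log(p) - (1-p) log(1-p)

H(0.802) = -0.802 × log_2(0.802) - 0.198 × log_2(0.198)
H(0.802) = 0.7179 bits

Note: Binary entropy is maximized at p=0.5 (H=1 bit) and minimized at p=0 or p=1 (H=0).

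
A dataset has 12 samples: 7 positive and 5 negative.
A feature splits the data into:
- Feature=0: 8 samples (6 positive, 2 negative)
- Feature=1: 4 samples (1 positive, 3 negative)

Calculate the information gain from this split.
0.1686 bits

Information Gain = H(Y) - H(Y|Feature)

Before split:
P(positive) = 7/12 = 0.5833
H(Y) = 0.9799 bits

After split:
Feature=0: H = 0.8113 bits (weight = 8/12)
Feature=1: H = 0.8113 bits (weight = 4/12)
H(Y|Feature) = (8/12)×0.8113 + (4/12)×0.8113 = 0.8113 bits

Information Gain = 0.9799 - 0.8113 = 0.1686 bits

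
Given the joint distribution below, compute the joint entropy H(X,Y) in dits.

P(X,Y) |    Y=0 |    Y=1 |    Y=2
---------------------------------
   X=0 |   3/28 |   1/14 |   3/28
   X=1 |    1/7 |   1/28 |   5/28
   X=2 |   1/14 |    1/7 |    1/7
0.9191 dits

Joint entropy is H(X,Y) = -Σ_{x,y} p(x,y) log p(x,y).

Summing over all non-zero entries:
H(X,Y) = -[3/28·log_10(3/28) + 1/14·log_10(1/14) + 3/28·log_10(3/28) + 1/7·log_10(1/7) + 1/28·log_10(1/28) + 5/28·log_10(5/28) + 1/14·log_10(1/14) + 1/7·log_10(1/7) + 1/7·log_10(1/7)]
H(X,Y) = 0.9191 dits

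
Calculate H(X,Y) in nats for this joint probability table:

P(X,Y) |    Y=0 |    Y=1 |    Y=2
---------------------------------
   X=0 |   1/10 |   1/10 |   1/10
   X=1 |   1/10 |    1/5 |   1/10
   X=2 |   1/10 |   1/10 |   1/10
2.1640 nats

Joint entropy is H(X,Y) = -Σ_{x,y} p(x,y) log p(x,y).

Summing over all non-zero entries:
H(X,Y) = -[1/10·log_e(1/10) + 1/10·log_e(1/10) + 1/10·log_e(1/10) + 1/10·log_e(1/10) + 1/5·log_e(1/5) + 1/10·log_e(1/10) + 1/10·log_e(1/10) + 1/10·log_e(1/10) + 1/10·log_e(1/10)]
H(X,Y) = 2.1640 nats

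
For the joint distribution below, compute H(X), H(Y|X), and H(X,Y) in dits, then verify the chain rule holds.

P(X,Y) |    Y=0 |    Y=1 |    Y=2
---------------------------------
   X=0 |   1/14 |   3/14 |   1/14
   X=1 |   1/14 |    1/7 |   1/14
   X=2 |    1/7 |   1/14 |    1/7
H(X,Y) = 0.9149, H(X) = 0.4748, H(Y|X) = 0.4400 (all in dits)

Chain rule: H(X,Y) = H(X) + H(Y|X)

Left side — joint entropy directly:
H(X,Y) = -Σ p(x,y) log p(x,y) = 0.9149 dits

Right side — compute H(Y|X) from the conditional distributions:
P(X) = (5/14, 2/7, 5/14), so H(X) = 0.4748 dits
H(Y|X) = Σ_x P(X=x) · H(Y|X=x):
  P(Y|X=0) = (1/5, 3/5, 1/5), H(Y|X=0) = 0.4127, weight P(X=0) = 5/14
  P(Y|X=1) = (1/4, 1/2, 1/4), H(Y|X=1) = 0.4515, weight P(X=1) = 2/7
  P(Y|X=2) = (2/5, 1/5, 2/5), H(Y|X=2) = 0.4581, weight P(X=2) = 5/14
H(Y|X) = 0.4400 dits

H(X) + H(Y|X) = 0.4748 + 0.4400 = 0.9149 dits

Both sides equal 0.9149 dits. ✓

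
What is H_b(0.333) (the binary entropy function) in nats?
0.6363 nats

The binary entropy function is:
H(p) = -p log(p) - (1-p) log(1-p)

H(0.333) = -0.333 × log_e(0.333) - 0.667 × log_e(0.667)
H(0.333) = 0.6363 nats

Note: Binary entropy is maximized at p=0.5 (H=1 bit) and minimized at p=0 or p=1 (H=0).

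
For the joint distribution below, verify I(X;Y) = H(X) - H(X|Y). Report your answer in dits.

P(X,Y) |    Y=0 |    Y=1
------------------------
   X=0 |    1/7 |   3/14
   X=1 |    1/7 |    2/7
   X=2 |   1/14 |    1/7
I(X;Y) = 0.0010 dits

Mutual information has multiple equivalent forms:
- I(X;Y) = H(X) - H(X|Y)
- I(X;Y) = H(Y) - H(Y|X)
- I(X;Y) = H(X) + H(Y) - H(X,Y)

Computing all quantities:
H(X) = 0.4608, H(Y) = 0.2831, H(X,Y) = 0.7429
H(X|Y) = 0.4598, H(Y|X) = 0.2821

Verification:
H(X) - H(X|Y) = 0.4608 - 0.4598 = 0.0010
H(Y) - H(Y|X) = 0.2831 - 0.2821 = 0.0010
H(X) + H(Y) - H(X,Y) = 0.4608 + 0.2831 - 0.7429 = 0.0010

All forms give I(X;Y) = 0.0010 dits. ✓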